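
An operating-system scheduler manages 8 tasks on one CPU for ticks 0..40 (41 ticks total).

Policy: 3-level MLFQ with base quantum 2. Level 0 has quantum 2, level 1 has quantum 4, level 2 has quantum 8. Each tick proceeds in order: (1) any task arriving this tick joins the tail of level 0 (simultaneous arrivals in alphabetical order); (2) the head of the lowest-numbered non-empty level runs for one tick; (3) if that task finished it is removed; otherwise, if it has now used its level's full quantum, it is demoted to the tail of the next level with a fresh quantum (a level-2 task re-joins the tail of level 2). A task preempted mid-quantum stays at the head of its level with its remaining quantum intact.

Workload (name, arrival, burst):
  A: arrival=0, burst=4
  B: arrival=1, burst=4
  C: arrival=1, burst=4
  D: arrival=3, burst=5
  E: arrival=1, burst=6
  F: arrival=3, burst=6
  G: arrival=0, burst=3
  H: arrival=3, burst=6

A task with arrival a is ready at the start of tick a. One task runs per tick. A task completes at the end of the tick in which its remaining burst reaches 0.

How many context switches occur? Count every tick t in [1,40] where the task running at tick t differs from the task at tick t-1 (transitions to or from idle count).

context switches = 16

t=0: L0/L1/L2 = AG/-/- → run A
t=1: L0/L1/L2 = AGBCE/-/- → run A
t=2: L0/L1/L2 = GBCE/A/- → run G
t=3: L0/L1/L2 = GBCEDFH/A/- → run G
t=4: L0/L1/L2 = BCEDFH/AG/- → run B
t=5: L0/L1/L2 = BCEDFH/AG/- → run B
t=6: L0/L1/L2 = CEDFH/AGB/- → run C
t=7: L0/L1/L2 = CEDFH/AGB/- → run C
t=8: L0/L1/L2 = EDFH/AGBC/- → run E
t=9: L0/L1/L2 = EDFH/AGBC/- → run E
t=10: L0/L1/L2 = DFH/AGBCE/- → run D
t=11: L0/L1/L2 = DFH/AGBCE/- → run D
t=12: L0/L1/L2 = FH/AGBCED/- → run F
t=13: L0/L1/L2 = FH/AGBCED/- → run F
t=14: L0/L1/L2 = H/AGBCEDF/- → run H
t=15: L0/L1/L2 = H/AGBCEDF/- → run H
t=16: L0/L1/L2 = -/AGBCEDFH/- → run A
t=17: L0/L1/L2 = -/AGBCEDFH/- → run A
t=18: L0/L1/L2 = -/GBCEDFH/- → run G
t=19: L0/L1/L2 = -/BCEDFH/- → run B
t=20: L0/L1/L2 = -/BCEDFH/- → run B
t=21: L0/L1/L2 = -/CEDFH/- → run C
t=22: L0/L1/L2 = -/CEDFH/- → run C
t=23: L0/L1/L2 = -/EDFH/- → run E
t=24: L0/L1/L2 = -/EDFH/- → run E
t=25: L0/L1/L2 = -/EDFH/- → run E
t=26: L0/L1/L2 = -/EDFH/- → run E
t=27: L0/L1/L2 = -/DFH/- → run D
t=28: L0/L1/L2 = -/DFH/- → run D
t=29: L0/L1/L2 = -/DFH/- → run D
t=30: L0/L1/L2 = -/FH/- → run F
t=31: L0/L1/L2 = -/FH/- → run F
t=32: L0/L1/L2 = -/FH/- → run F
t=33: L0/L1/L2 = -/FH/- → run F
t=34: L0/L1/L2 = -/H/- → run H
t=35: L0/L1/L2 = -/H/- → run H
t=36: L0/L1/L2 = -/H/- → run H
t=37: L0/L1/L2 = -/H/- → run H
t=38: (idle)
t=39: (idle)
t=40: (idle)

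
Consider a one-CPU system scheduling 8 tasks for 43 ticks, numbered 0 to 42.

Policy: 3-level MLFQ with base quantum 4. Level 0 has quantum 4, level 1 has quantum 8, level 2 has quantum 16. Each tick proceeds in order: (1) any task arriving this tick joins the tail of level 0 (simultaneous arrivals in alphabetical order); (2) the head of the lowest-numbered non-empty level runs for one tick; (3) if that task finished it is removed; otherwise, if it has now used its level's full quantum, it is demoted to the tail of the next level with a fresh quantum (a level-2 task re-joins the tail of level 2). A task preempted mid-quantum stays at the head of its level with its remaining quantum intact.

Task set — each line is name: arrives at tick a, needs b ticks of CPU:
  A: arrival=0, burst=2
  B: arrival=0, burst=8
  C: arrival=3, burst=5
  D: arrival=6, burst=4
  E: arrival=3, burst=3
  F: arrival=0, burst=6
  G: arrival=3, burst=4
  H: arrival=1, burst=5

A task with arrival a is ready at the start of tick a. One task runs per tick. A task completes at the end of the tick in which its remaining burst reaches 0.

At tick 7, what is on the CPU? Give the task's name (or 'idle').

running at tick 7 = F

t=0: L0/L1/L2 = ABF/-/- → run A
t=1: L0/L1/L2 = ABFH/-/- → run A
t=2: L0/L1/L2 = BFH/-/- → run B
t=3: L0/L1/L2 = BFHCEG/-/- → run B
t=4: L0/L1/L2 = BFHCEG/-/- → run B
t=5: L0/L1/L2 = BFHCEG/-/- → run B
t=6: L0/L1/L2 = FHCEGD/B/- → run F
t=7: L0/L1/L2 = FHCEGD/B/- → run F
t=8: L0/L1/L2 = FHCEGD/B/- → run F
t=9: L0/L1/L2 = FHCEGD/B/- → run F
t=10: L0/L1/L2 = HCEGD/BF/- → run H
t=11: L0/L1/L2 = HCEGD/BF/- → run H
t=12: L0/L1/L2 = HCEGD/BF/- → run H
t=13: L0/L1/L2 = HCEGD/BF/- → run H
t=14: L0/L1/L2 = CEGD/BFH/- → run C
t=15: L0/L1/L2 = CEGD/BFH/- → run C
t=16: L0/L1/L2 = CEGD/BFH/- → run C
t=17: L0/L1/L2 = CEGD/BFH/- → run C
t=18: L0/L1/L2 = EGD/BFHC/- → run E
t=19: L0/L1/L2 = EGD/BFHC/- → run E
t=20: L0/L1/L2 = EGD/BFHC/- → run E
t=21: L0/L1/L2 = GD/BFHC/- → run G
t=22: L0/L1/L2 = GD/BFHC/- → run G
t=23: L0/L1/L2 = GD/BFHC/- → run G
t=24: L0/L1/L2 = GD/BFHC/- → run G
t=25: L0/L1/L2 = D/BFHC/- → run D
t=26: L0/L1/L2 = D/BFHC/- → run D
t=27: L0/L1/L2 = D/BFHC/- → run D
t=28: L0/L1/L2 = D/BFHC/- → run D
t=29: L0/L1/L2 = -/BFHC/- → run B
t=30: L0/L1/L2 = -/BFHC/- → run B
t=31: L0/L1/L2 = -/BFHC/- → run B
t=32: L0/L1/L2 = -/BFHC/- → run B
t=33: L0/L1/L2 = -/FHC/- → run F
t=34: L0/L1/L2 = -/FHC/- → run F
t=35: L0/L1/L2 = -/HC/- → run H
t=36: L0/L1/L2 = -/C/- → run C
t=37: (idle)
t=38: (idle)
t=39: (idle)
t=40: (idle)
t=41: (idle)
t=42: (idle)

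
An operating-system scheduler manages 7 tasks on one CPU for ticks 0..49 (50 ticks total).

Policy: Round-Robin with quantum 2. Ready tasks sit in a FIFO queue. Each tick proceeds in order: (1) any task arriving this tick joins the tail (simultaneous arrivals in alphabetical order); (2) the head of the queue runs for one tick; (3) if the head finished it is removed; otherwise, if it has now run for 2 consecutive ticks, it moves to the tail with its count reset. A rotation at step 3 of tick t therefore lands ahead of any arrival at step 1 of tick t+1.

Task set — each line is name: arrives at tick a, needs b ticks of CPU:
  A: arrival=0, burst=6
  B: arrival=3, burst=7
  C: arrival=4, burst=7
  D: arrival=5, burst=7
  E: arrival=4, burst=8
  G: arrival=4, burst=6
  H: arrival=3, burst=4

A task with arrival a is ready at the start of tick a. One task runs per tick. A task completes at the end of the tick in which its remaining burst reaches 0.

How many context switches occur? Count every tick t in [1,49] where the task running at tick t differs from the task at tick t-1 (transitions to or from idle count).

t=0: queue=[A] q_used=0 → run A
t=1: queue=[A] q_used=1 → run A
t=2: queue=[A] q_used=0 → run A
t=3: queue=[A,B,H] q_used=1 → run A
t=4: queue=[B,H,A,C,E,G] q_used=0 → run B
t=5: queue=[B,H,A,C,E,G,D] q_used=1 → run B
t=6: queue=[H,A,C,E,G,D,B] q_used=0 → run H
t=7: queue=[H,A,C,E,G,D,B] q_used=1 → run H
t=8: queue=[A,C,E,G,D,B,H] q_used=0 → run A
t=9: queue=[A,C,E,G,D,B,H] q_used=1 → run A
t=10: queue=[C,E,G,D,B,H] q_used=0 → run C
t=11: queue=[C,E,G,D,B,H] q_used=1 → run C
t=12: queue=[E,G,D,B,H,C] q_used=0 → run E
t=13: queue=[E,G,D,B,H,C] q_used=1 → run E
t=14: queue=[G,D,B,H,C,E] q_used=0 → run G
t=15: queue=[G,D,B,H,C,E] q_used=1 → run G
t=16: queue=[D,B,H,C,E,G] q_used=0 → run D
t=17: queue=[D,B,H,C,E,G] q_used=1 → run D
t=18: queue=[B,H,C,E,G,D] q_used=0 → run B
t=19: queue=[B,H,C,E,G,D] q_used=1 → run B
t=20: queue=[H,C,E,G,D,B] q_used=0 → run H
t=21: queue=[H,C,E,G,D,B] q_used=1 → run H
t=22: queue=[C,E,G,D,B] q_used=0 → run C
t=23: queue=[C,E,G,D,B] q_used=1 → run C
t=24: queue=[E,G,D,B,C] q_used=0 → run E
t=25: queue=[E,G,D,B,C] q_used=1 → run E
t=26: queue=[G,D,B,C,E] q_used=0 → run G
t=27: queue=[G,D,B,C,E] q_used=1 → run G
t=28: queue=[D,B,C,E,G] q_used=0 → run D
t=29: queue=[D,B,C,E,G] q_used=1 → run D
t=30: queue=[B,C,E,G,D] q_used=0 → run B
t=31: queue=[B,C,E,G,D] q_used=1 → run B
t=32: queue=[C,E,G,D,B] q_used=0 → run C
t=33: queue=[C,E,G,D,B] q_used=1 → run C
t=34: queue=[E,G,D,B,C] q_used=0 → run E
t=35: queue=[E,G,D,B,C] q_used=1 → run E
t=36: queue=[G,D,B,C,E] q_used=0 → run G
t=37: queue=[G,D,B,C,E] q_used=1 → run G
t=38: queue=[D,B,C,E] q_used=0 → run D
t=39: queue=[D,B,C,E] q_used=1 → run D
t=40: queue=[B,C,E,D] q_used=0 → run B
t=41: queue=[C,E,D] q_used=0 → run C
t=42: queue=[E,D] q_used=0 → run E
t=43: queue=[E,D] q_used=1 → run E
t=44: queue=[D] q_used=0 → run D
t=45: (idle)
t=46: (idle)
t=47: (idle)
t=48: (idle)
t=49: (idle)

context switches = 23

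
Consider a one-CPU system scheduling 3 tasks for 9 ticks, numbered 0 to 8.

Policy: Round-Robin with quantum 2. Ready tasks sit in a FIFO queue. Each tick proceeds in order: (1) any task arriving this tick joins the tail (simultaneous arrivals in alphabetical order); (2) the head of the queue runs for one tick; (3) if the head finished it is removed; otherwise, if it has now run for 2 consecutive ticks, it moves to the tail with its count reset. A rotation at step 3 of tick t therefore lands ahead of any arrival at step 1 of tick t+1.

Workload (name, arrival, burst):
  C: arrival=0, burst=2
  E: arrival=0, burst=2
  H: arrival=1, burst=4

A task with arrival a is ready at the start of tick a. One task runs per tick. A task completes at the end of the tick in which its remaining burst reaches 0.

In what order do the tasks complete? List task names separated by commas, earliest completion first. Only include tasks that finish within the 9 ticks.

t=0: queue=[C,E] q_used=0 → run C
t=1: queue=[C,E,H] q_used=1 → run C
t=2: queue=[E,H] q_used=0 → run E
t=3: queue=[E,H] q_used=1 → run E
t=4: queue=[H] q_used=0 → run H
t=5: queue=[H] q_used=1 → run H
t=6: queue=[H] q_used=0 → run H
t=7: queue=[H] q_used=1 → run H
t=8: (idle)

completion order = C, E, H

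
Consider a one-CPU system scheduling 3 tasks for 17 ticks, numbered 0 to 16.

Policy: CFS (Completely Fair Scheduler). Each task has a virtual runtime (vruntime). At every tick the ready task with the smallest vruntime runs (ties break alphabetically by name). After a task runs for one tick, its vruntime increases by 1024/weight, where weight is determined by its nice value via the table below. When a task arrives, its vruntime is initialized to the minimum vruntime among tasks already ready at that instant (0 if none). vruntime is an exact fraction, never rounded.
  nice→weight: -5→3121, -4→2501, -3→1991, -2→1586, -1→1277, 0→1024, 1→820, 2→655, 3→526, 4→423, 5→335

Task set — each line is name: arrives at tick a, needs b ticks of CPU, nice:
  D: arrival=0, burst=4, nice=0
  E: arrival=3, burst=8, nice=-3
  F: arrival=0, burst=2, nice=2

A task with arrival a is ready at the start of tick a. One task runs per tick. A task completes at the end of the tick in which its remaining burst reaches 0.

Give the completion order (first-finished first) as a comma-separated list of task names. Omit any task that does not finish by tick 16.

t=0: vr[D=0 F=0] → run D
t=1: vr[D=1 F=0] → run F
t=2: vr[D=1 F=1024/655] → run D
t=3: vr[D=2 E=1024/655 F=1024/655] → run E
t=4: vr[D=2 E=2709504/1304105 F=1024/655] → run F
t=5: vr[D=2 E=2709504/1304105] → run D
t=6: vr[D=3 E=2709504/1304105] → run E
t=7: vr[D=3 E=3380224/1304105] → run E
t=8: vr[D=3 E=4050944/1304105] → run D
t=9: vr[E=4050944/1304105] → run E
t=10: vr[E=4721664/1304105] → run E
t=11: vr[E=5392384/1304105] → run E
t=12: vr[E=6063104/1304105] → run E
t=13: vr[E=6733824/1304105] → run E
t=14: (idle)
t=15: (idle)
t=16: (idle)

completion order = F, D, E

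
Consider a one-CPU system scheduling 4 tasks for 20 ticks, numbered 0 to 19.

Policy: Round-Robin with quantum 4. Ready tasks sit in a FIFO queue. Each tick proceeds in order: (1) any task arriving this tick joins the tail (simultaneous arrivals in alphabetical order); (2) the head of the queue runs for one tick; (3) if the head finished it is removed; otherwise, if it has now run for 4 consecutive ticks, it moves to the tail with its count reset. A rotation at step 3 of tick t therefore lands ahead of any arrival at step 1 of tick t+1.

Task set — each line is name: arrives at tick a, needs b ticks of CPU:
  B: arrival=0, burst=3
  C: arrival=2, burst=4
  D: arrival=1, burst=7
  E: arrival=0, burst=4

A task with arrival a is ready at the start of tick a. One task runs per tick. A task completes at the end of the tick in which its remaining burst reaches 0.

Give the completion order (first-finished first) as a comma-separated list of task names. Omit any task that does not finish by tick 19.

completion order = B, E, C, D

t=0: queue=[B,E] q_used=0 → run B
t=1: queue=[B,E,D] q_used=1 → run B
t=2: queue=[B,E,D,C] q_used=2 → run B
t=3: queue=[E,D,C] q_used=0 → run E
t=4: queue=[E,D,C] q_used=1 → run E
t=5: queue=[E,D,C] q_used=2 → run E
t=6: queue=[E,D,C] q_used=3 → run E
t=7: queue=[D,C] q_used=0 → run D
t=8: queue=[D,C] q_used=1 → run D
t=9: queue=[D,C] q_used=2 → run D
t=10: queue=[D,C] q_used=3 → run D
t=11: queue=[C,D] q_used=0 → run C
t=12: queue=[C,D] q_used=1 → run C
t=13: queue=[C,D] q_used=2 → run C
t=14: queue=[C,D] q_used=3 → run C
t=15: queue=[D] q_used=0 → run D
t=16: queue=[D] q_used=1 → run D
t=17: queue=[D] q_used=2 → run D
t=18: (idle)
t=19: (idle)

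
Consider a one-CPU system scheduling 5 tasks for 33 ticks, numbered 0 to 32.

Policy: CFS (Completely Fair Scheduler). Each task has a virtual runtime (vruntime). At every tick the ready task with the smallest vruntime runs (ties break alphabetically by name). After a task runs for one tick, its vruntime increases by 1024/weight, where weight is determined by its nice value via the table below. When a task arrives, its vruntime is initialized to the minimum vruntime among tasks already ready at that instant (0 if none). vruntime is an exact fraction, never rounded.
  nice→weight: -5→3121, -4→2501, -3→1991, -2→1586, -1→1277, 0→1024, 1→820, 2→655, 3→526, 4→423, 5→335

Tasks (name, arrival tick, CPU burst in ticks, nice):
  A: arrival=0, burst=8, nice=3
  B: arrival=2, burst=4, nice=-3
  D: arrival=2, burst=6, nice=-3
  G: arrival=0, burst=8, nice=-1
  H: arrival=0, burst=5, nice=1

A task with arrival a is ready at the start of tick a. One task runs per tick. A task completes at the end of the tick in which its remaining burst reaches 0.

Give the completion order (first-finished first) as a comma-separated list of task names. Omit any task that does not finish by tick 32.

completion order = B, D, H, G, A

t=0: vr[A=0 G=0 H=0] → run A
t=1: vr[A=512/263 G=0 H=0] → run G
t=2: vr[A=512/263 B=0 D=0 G=1024/1277 H=0] → run B
t=3: vr[A=512/263 B=1024/1991 D=0 G=1024/1277 H=0] → run D
t=4: vr[A=512/263 B=1024/1991 D=1024/1991 G=1024/1277 H=0] → run H
t=5: vr[A=512/263 B=1024/1991 D=1024/1991 G=1024/1277 H=256/205] → run B
t=6: vr[A=512/263 B=2048/1991 D=1024/1991 G=1024/1277 H=256/205] → run D
t=7: vr[A=512/263 B=2048/1991 D=2048/1991 G=1024/1277 H=256/205] → run G
t=8: vr[A=512/263 B=2048/1991 D=2048/1991 G=2048/1277 H=256/205] → run B
t=9: vr[A=512/263 B=3072/1991 D=2048/1991 G=2048/1277 H=256/205] → run D
t=10: vr[A=512/263 B=3072/1991 D=3072/1991 G=2048/1277 H=256/205] → run H
t=11: vr[A=512/263 B=3072/1991 D=3072/1991 G=2048/1277 H=512/205] → run B
t=12: vr[A=512/263 D=3072/1991 G=2048/1277 H=512/205] → run D
t=13: vr[A=512/263 D=4096/1991 G=2048/1277 H=512/205] → run G
t=14: vr[A=512/263 D=4096/1991 G=3072/1277 H=512/205] → run A
t=15: vr[A=1024/263 D=4096/1991 G=3072/1277 H=512/205] → run D
t=16: vr[A=1024/263 D=5120/1991 G=3072/1277 H=512/205] → run G
t=17: vr[A=1024/263 D=5120/1991 G=4096/1277 H=512/205] → run H
t=18: vr[A=1024/263 D=5120/1991 G=4096/1277 H=768/205] → run D
t=19: vr[A=1024/263 G=4096/1277 H=768/205] → run G
t=20: vr[A=1024/263 G=5120/1277 H=768/205] → run H
t=21: vr[A=1024/263 G=5120/1277 H=1024/205] → run A
t=22: vr[A=1536/263 G=5120/1277 H=1024/205] → run G
t=23: vr[A=1536/263 G=6144/1277 H=1024/205] → run G
t=24: vr[A=1536/263 G=7168/1277 H=1024/205] → run H
t=25: vr[A=1536/263 G=7168/1277] → run G
t=26: vr[A=1536/263] → run A
t=27: vr[A=2048/263] → run A
t=28: vr[A=2560/263] → run A
t=29: vr[A=3072/263] → run A
t=30: vr[A=3584/263] → run A
t=31: (idle)
t=32: (idle)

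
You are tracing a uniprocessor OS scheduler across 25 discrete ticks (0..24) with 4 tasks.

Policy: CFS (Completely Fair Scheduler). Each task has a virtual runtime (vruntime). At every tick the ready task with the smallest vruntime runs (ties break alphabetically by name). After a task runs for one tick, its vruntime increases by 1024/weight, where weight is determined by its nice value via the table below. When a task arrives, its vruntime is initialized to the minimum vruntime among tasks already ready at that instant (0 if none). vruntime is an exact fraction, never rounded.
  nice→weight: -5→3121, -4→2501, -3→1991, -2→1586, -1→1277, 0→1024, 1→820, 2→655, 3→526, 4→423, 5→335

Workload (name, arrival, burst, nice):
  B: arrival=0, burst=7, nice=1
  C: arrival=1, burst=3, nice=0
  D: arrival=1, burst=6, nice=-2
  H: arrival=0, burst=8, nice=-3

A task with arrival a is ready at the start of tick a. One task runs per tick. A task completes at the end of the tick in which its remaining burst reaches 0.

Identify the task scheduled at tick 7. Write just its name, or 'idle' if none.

t=0: vr[B=0 H=0] → run B
t=1: vr[B=256/205 C=0 D=0 H=0] → run C
t=2: vr[B=256/205 C=1 D=0 H=0] → run D
t=3: vr[B=256/205 C=1 D=512/793 H=0] → run H
t=4: vr[B=256/205 C=1 D=512/793 H=1024/1991] → run H
t=5: vr[B=256/205 C=1 D=512/793 H=2048/1991] → run D
t=6: vr[B=256/205 C=1 D=1024/793 H=2048/1991] → run C
t=7: vr[B=256/205 C=2 D=1024/793 H=2048/1991] → run H
t=8: vr[B=256/205 C=2 D=1024/793 H=3072/1991] → run B
t=9: vr[B=512/205 C=2 D=1024/793 H=3072/1991] → run D
t=10: vr[B=512/205 C=2 D=1536/793 H=3072/1991] → run H
t=11: vr[B=512/205 C=2 D=1536/793 H=4096/1991] → run D
t=12: vr[B=512/205 C=2 D=2048/793 H=4096/1991] → run C
t=13: vr[B=512/205 D=2048/793 H=4096/1991] → run H
t=14: vr[B=512/205 D=2048/793 H=5120/1991] → run B
t=15: vr[B=768/205 D=2048/793 H=5120/1991] → run H
t=16: vr[B=768/205 D=2048/793 H=6144/1991] → run D
t=17: vr[B=768/205 D=2560/793 H=6144/1991] → run H
t=18: vr[B=768/205 D=2560/793 H=7168/1991] → run D
t=19: vr[B=768/205 H=7168/1991] → run H
t=20: vr[B=768/205] → run B
t=21: vr[B=1024/205] → run B
t=22: vr[B=256/41] → run B
t=23: vr[B=1536/205] → run B
t=24: (idle)

running at tick 7 = H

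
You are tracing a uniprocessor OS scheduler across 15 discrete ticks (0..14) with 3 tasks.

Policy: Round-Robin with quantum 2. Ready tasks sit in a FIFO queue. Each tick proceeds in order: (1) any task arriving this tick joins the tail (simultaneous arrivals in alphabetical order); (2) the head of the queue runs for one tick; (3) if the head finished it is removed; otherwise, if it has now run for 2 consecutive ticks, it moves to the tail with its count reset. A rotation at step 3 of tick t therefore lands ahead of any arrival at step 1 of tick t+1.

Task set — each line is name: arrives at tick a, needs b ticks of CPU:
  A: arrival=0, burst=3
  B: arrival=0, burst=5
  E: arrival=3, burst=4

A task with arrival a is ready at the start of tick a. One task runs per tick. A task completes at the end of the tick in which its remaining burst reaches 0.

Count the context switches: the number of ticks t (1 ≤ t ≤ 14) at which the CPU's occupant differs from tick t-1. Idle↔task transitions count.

context switches = 7

t=0: queue=[A,B] q_used=0 → run A
t=1: queue=[A,B] q_used=1 → run A
t=2: queue=[B,A] q_used=0 → run B
t=3: queue=[B,A,E] q_used=1 → run B
t=4: queue=[A,E,B] q_used=0 → run A
t=5: queue=[E,B] q_used=0 → run E
t=6: queue=[E,B] q_used=1 → run E
t=7: queue=[B,E] q_used=0 → run B
t=8: queue=[B,E] q_used=1 → run B
t=9: queue=[E,B] q_used=0 → run E
t=10: queue=[E,B] q_used=1 → run E
t=11: queue=[B] q_used=0 → run B
t=12: (idle)
t=13: (idle)
t=14: (idle)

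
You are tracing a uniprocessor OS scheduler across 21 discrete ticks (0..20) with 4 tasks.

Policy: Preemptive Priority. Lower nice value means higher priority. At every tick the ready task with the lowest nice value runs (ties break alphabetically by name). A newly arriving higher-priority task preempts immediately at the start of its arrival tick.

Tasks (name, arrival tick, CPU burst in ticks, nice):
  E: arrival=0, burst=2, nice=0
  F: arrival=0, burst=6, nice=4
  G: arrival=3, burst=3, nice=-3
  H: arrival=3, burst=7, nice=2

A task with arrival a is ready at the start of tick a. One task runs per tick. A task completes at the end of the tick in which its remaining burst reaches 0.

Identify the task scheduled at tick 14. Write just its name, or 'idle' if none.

t=0: ready={E,F} → run E
t=1: ready={E,F} → run E
t=2: ready={F} → run F
t=3: ready={F,G,H} → run G
t=4: ready={F,G,H} → run G
t=5: ready={F,G,H} → run G
t=6: ready={F,H} → run H
t=7: ready={F,H} → run H
t=8: ready={F,H} → run H
t=9: ready={F,H} → run H
t=10: ready={F,H} → run H
t=11: ready={F,H} → run H
t=12: ready={F,H} → run H
t=13: ready={F} → run F
t=14: ready={F} → run F
t=15: ready={F} → run F
t=16: ready={F} → run F
t=17: ready={F} → run F
t=18: (idle)
t=19: (idle)
t=20: (idle)

running at tick 14 = F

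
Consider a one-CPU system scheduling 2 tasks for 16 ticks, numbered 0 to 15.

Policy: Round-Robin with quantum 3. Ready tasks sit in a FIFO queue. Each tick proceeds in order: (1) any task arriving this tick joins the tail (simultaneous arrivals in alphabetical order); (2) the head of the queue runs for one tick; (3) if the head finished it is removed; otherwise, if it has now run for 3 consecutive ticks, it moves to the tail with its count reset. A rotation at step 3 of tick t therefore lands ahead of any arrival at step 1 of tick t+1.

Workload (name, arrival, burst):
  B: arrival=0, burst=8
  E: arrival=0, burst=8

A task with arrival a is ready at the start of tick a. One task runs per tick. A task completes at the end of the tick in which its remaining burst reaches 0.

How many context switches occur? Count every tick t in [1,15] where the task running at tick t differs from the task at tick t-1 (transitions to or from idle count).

t=0: queue=[B,E] q_used=0 → run B
t=1: queue=[B,E] q_used=1 → run B
t=2: queue=[B,E] q_used=2 → run B
t=3: queue=[E,B] q_used=0 → run E
t=4: queue=[E,B] q_used=1 → run E
t=5: queue=[E,B] q_used=2 → run E
t=6: queue=[B,E] q_used=0 → run B
t=7: queue=[B,E] q_used=1 → run B
t=8: queue=[B,E] q_used=2 → run B
t=9: queue=[E,B] q_used=0 → run E
t=10: queue=[E,B] q_used=1 → run E
t=11: queue=[E,B] q_used=2 → run E
t=12: queue=[B,E] q_used=0 → run B
t=13: queue=[B,E] q_used=1 → run B
t=14: queue=[E] q_used=0 → run E
t=15: queue=[E] q_used=1 → run E

context switches = 5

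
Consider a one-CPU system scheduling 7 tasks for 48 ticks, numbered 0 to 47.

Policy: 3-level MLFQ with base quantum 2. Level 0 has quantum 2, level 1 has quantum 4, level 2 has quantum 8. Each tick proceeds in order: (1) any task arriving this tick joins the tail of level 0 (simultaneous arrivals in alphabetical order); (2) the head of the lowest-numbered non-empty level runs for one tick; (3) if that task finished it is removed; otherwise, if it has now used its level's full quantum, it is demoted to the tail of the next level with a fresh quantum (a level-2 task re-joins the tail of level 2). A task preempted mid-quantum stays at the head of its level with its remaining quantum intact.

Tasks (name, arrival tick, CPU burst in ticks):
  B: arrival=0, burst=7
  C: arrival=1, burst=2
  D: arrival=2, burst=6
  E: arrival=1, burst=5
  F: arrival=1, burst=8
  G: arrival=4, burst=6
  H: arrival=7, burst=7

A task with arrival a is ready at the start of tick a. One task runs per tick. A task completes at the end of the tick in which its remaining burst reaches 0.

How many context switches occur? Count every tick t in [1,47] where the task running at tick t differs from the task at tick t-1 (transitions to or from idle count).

t=0: L0/L1/L2 = B/-/- → run B
t=1: L0/L1/L2 = BCEF/-/- → run B
t=2: L0/L1/L2 = CEFD/B/- → run C
t=3: L0/L1/L2 = CEFD/B/- → run C
t=4: L0/L1/L2 = EFDG/B/- → run E
t=5: L0/L1/L2 = EFDG/B/- → run E
t=6: L0/L1/L2 = FDG/BE/- → run F
t=7: L0/L1/L2 = FDGH/BE/- → run F
t=8: L0/L1/L2 = DGH/BEF/- → run D
t=9: L0/L1/L2 = DGH/BEF/- → run D
t=10: L0/L1/L2 = GH/BEFD/- → run G
t=11: L0/L1/L2 = GH/BEFD/- → run G
t=12: L0/L1/L2 = H/BEFDG/- → run H
t=13: L0/L1/L2 = H/BEFDG/- → run H
t=14: L0/L1/L2 = -/BEFDGH/- → run B
t=15: L0/L1/L2 = -/BEFDGH/- → run B
t=16: L0/L1/L2 = -/BEFDGH/- → run B
t=17: L0/L1/L2 = -/BEFDGH/- → run B
t=18: L0/L1/L2 = -/EFDGH/B → run E
t=19: L0/L1/L2 = -/EFDGH/B → run E
t=20: L0/L1/L2 = -/EFDGH/B → run E
t=21: L0/L1/L2 = -/FDGH/B → run F
t=22: L0/L1/L2 = -/FDGH/B → run F
t=23: L0/L1/L2 = -/FDGH/B → run F
t=24: L0/L1/L2 = -/FDGH/B → run F
t=25: L0/L1/L2 = -/DGH/BF → run D
t=26: L0/L1/L2 = -/DGH/BF → run D
t=27: L0/L1/L2 = -/DGH/BF → run D
t=28: L0/L1/L2 = -/DGH/BF → run D
t=29: L0/L1/L2 = -/GH/BF → run G
t=30: L0/L1/L2 = -/GH/BF → run G
t=31: L0/L1/L2 = -/GH/BF → run G
t=32: L0/L1/L2 = -/GH/BF → run G
t=33: L0/L1/L2 = -/H/BF → run H
t=34: L0/L1/L2 = -/H/BF → run H
t=35: L0/L1/L2 = -/H/BF → run H
t=36: L0/L1/L2 = -/H/BF → run H
t=37: L0/L1/L2 = -/-/BFH → run B
t=38: L0/L1/L2 = -/-/FH → run F
t=39: L0/L1/L2 = -/-/FH → run F
t=40: L0/L1/L2 = -/-/H → run H
t=41: (idle)
t=42: (idle)
t=43: (idle)
t=44: (idle)
t=45: (idle)
t=46: (idle)
t=47: (idle)

context switches = 16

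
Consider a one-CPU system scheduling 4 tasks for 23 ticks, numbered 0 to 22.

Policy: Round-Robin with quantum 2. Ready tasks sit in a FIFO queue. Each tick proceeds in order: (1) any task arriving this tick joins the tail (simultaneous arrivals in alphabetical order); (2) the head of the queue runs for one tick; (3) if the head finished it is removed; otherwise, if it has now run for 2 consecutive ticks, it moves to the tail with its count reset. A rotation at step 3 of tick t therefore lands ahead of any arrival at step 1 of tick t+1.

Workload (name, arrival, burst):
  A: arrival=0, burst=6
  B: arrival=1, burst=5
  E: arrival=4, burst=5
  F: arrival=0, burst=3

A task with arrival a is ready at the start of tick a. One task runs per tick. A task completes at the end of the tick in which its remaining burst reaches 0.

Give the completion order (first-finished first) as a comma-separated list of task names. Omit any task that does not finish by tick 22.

t=0: queue=[A,F] q_used=0 → run A
t=1: queue=[A,F,B] q_used=1 → run A
t=2: queue=[F,B,A] q_used=0 → run F
t=3: queue=[F,B,A] q_used=1 → run F
t=4: queue=[B,A,F,E] q_used=0 → run B
t=5: queue=[B,A,F,E] q_used=1 → run B
t=6: queue=[A,F,E,B] q_used=0 → run A
t=7: queue=[A,F,E,B] q_used=1 → run A
t=8: queue=[F,E,B,A] q_used=0 → run F
t=9: queue=[E,B,A] q_used=0 → run E
t=10: queue=[E,B,A] q_used=1 → run E
t=11: queue=[B,A,E] q_used=0 → run B
t=12: queue=[B,A,E] q_used=1 → run B
t=13: queue=[A,E,B] q_used=0 → run A
t=14: queue=[A,E,B] q_used=1 → run A
t=15: queue=[E,B] q_used=0 → run E
t=16: queue=[E,B] q_used=1 → run E
t=17: queue=[B,E] q_used=0 → run B
t=18: queue=[E] q_used=0 → run E
t=19: (idle)
t=20: (idle)
t=21: (idle)
t=22: (idle)

completion order = F, A, B, E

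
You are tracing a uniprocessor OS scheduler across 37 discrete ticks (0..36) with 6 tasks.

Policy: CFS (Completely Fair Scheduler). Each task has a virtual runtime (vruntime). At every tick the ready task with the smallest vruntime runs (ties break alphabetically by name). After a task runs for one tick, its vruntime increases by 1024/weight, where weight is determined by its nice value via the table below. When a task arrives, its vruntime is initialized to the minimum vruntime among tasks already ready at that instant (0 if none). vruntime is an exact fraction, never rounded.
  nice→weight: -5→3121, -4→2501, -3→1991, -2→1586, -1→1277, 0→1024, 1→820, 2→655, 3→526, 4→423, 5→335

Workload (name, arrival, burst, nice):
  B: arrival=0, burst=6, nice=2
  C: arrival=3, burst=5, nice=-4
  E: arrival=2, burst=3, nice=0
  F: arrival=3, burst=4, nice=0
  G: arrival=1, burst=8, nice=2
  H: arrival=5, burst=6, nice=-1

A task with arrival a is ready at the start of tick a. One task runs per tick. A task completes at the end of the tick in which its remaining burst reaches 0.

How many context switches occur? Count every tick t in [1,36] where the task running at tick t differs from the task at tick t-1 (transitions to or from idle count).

context switches = 27

t=0: vr[B=0] → run B
t=1: vr[B=1024/655 G=1024/655] → run B
t=2: vr[B=2048/655 E=1024/655 G=1024/655] → run E
t=3: vr[B=2048/655 C=1024/655 E=1679/655 F=1024/655 G=1024/655] → run C
t=4: vr[B=2048/655 C=3231744/1638155 E=1679/655 F=1024/655 G=1024/655] → run F
t=5: vr[B=2048/655 C=3231744/1638155 E=1679/655 F=1679/655 G=1024/655 H=1024/655] → run G
t=6: vr[B=2048/655 C=3231744/1638155 E=1679/655 F=1679/655 G=2048/655 H=1024/655] → run H
t=7: vr[B=2048/655 C=3231744/1638155 E=1679/655 F=1679/655 G=2048/655 H=1978368/836435] → run C
t=8: vr[B=2048/655 C=3902464/1638155 E=1679/655 F=1679/655 G=2048/655 H=1978368/836435] → run H
t=9: vr[B=2048/655 C=3902464/1638155 E=1679/655 F=1679/655 G=2048/655 H=2649088/836435] → run C
t=10: vr[B=2048/655 C=4573184/1638155 E=1679/655 F=1679/655 G=2048/655 H=2649088/836435] → run E
t=11: vr[B=2048/655 C=4573184/1638155 E=2334/655 F=1679/655 G=2048/655 H=2649088/836435] → run F
t=12: vr[B=2048/655 C=4573184/1638155 E=2334/655 F=2334/655 G=2048/655 H=2649088/836435] → run C
t=13: vr[B=2048/655 C=5243904/1638155 E=2334/655 F=2334/655 G=2048/655 H=2649088/836435] → run B
t=14: vr[B=3072/655 C=5243904/1638155 E=2334/655 F=2334/655 G=2048/655 H=2649088/836435] → run G
t=15: vr[B=3072/655 C=5243904/1638155 E=2334/655 F=2334/655 G=3072/655 H=2649088/836435] → run H
t=16: vr[B=3072/655 C=5243904/1638155 E=2334/655 F=2334/655 G=3072/655 H=3319808/836435] → run C
t=17: vr[B=3072/655 E=2334/655 F=2334/655 G=3072/655 H=3319808/836435] → run E
t=18: vr[B=3072/655 F=2334/655 G=3072/655 H=3319808/836435] → run F
t=19: vr[B=3072/655 F=2989/655 G=3072/655 H=3319808/836435] → run H
t=20: vr[B=3072/655 F=2989/655 G=3072/655 H=3990528/836435] → run F
t=21: vr[B=3072/655 G=3072/655 H=3990528/836435] → run B
t=22: vr[B=4096/655 G=3072/655 H=3990528/836435] → run G
t=23: vr[B=4096/655 G=4096/655 H=3990528/836435] → run H
t=24: vr[B=4096/655 G=4096/655 H=4661248/836435] → run H
t=25: vr[B=4096/655 G=4096/655] → run B
t=26: vr[B=1024/131 G=4096/655] → run G
t=27: vr[B=1024/131 G=1024/131] → run B
t=28: vr[G=1024/131] → run G
t=29: vr[G=6144/655] → run G
t=30: vr[G=7168/655] → run G
t=31: vr[G=8192/655] → run G
t=32: (idle)
t=33: (idle)
t=34: (idle)
t=35: (idle)
t=36: (idle)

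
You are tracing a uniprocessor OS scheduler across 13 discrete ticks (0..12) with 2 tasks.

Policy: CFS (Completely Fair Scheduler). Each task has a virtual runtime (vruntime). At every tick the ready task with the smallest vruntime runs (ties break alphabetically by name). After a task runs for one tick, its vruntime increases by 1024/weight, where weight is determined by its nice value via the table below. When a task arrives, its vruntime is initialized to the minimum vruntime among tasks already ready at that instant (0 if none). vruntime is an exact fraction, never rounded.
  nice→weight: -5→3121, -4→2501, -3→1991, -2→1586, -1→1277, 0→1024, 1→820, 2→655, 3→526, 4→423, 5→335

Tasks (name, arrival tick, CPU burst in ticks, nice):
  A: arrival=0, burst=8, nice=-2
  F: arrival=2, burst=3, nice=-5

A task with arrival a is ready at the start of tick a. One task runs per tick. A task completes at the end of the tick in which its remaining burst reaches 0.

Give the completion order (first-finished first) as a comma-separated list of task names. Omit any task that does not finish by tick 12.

t=0: vr[A=0] → run A
t=1: vr[A=512/793] → run A
t=2: vr[A=1024/793 F=1024/793] → run A
t=3: vr[A=1536/793 F=1024/793] → run F
t=4: vr[A=1536/793 F=4007936/2474953] → run F
t=5: vr[A=1536/793 F=4819968/2474953] → run A
t=6: vr[A=2048/793 F=4819968/2474953] → run F
t=7: vr[A=2048/793] → run A
t=8: vr[A=2560/793] → run A
t=9: vr[A=3072/793] → run A
t=10: vr[A=3584/793] → run A
t=11: (idle)
t=12: (idle)

completion order = F, A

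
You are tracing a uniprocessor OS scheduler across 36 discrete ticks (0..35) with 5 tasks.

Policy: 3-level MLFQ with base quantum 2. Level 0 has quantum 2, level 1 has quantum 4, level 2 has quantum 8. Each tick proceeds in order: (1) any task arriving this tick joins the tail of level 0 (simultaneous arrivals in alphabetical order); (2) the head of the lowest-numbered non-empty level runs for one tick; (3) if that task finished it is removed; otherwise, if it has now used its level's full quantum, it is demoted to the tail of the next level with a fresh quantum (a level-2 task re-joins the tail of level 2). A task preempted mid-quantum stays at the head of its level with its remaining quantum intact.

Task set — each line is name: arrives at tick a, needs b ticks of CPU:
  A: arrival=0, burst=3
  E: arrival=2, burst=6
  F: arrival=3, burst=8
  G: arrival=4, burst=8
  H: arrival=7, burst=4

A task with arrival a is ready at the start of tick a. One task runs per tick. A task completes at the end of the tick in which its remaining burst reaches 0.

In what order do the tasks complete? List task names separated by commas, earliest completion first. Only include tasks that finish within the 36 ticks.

t=0: L0/L1/L2 = A/-/- → run A
t=1: L0/L1/L2 = A/-/- → run A
t=2: L0/L1/L2 = E/A/- → run E
t=3: L0/L1/L2 = EF/A/- → run E
t=4: L0/L1/L2 = FG/AE/- → run F
t=5: L0/L1/L2 = FG/AE/- → run F
t=6: L0/L1/L2 = G/AEF/- → run G
t=7: L0/L1/L2 = GH/AEF/- → run G
t=8: L0/L1/L2 = H/AEFG/- → run H
t=9: L0/L1/L2 = H/AEFG/- → run H
t=10: L0/L1/L2 = -/AEFGH/- → run A
t=11: L0/L1/L2 = -/EFGH/- → run E
t=12: L0/L1/L2 = -/EFGH/- → run E
t=13: L0/L1/L2 = -/EFGH/- → run E
t=14: L0/L1/L2 = -/EFGH/- → run E
t=15: L0/L1/L2 = -/FGH/- → run F
t=16: L0/L1/L2 = -/FGH/- → run F
t=17: L0/L1/L2 = -/FGH/- → run F
t=18: L0/L1/L2 = -/FGH/- → run F
t=19: L0/L1/L2 = -/GH/F → run G
t=20: L0/L1/L2 = -/GH/F → run G
t=21: L0/L1/L2 = -/GH/F → run G
t=22: L0/L1/L2 = -/GH/F → run G
t=23: L0/L1/L2 = -/H/FG → run H
t=24: L0/L1/L2 = -/H/FG → run H
t=25: L0/L1/L2 = -/-/FG → run F
t=26: L0/L1/L2 = -/-/FG → run F
t=27: L0/L1/L2 = -/-/G → run G
t=28: L0/L1/L2 = -/-/G → run G
t=29: (idle)
t=30: (idle)
t=31: (idle)
t=32: (idle)
t=33: (idle)
t=34: (idle)
t=35: (idle)

completion order = A, E, H, F, G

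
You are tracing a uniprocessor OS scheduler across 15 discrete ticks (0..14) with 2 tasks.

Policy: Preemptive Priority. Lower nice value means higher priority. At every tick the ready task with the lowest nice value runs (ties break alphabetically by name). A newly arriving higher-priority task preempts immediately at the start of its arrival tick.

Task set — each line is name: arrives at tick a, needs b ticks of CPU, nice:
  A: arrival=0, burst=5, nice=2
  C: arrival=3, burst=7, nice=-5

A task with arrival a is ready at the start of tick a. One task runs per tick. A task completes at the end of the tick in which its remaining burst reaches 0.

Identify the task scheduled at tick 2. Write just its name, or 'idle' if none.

running at tick 2 = A

t=0: ready={A} → run A
t=1: ready={A} → run A
t=2: ready={A} → run A
t=3: ready={A,C} → run C
t=4: ready={A,C} → run C
t=5: ready={A,C} → run C
t=6: ready={A,C} → run C
t=7: ready={A,C} → run C
t=8: ready={A,C} → run C
t=9: ready={A,C} → run C
t=10: ready={A} → run A
t=11: ready={A} → run A
t=12: (idle)
t=13: (idle)
t=14: (idle)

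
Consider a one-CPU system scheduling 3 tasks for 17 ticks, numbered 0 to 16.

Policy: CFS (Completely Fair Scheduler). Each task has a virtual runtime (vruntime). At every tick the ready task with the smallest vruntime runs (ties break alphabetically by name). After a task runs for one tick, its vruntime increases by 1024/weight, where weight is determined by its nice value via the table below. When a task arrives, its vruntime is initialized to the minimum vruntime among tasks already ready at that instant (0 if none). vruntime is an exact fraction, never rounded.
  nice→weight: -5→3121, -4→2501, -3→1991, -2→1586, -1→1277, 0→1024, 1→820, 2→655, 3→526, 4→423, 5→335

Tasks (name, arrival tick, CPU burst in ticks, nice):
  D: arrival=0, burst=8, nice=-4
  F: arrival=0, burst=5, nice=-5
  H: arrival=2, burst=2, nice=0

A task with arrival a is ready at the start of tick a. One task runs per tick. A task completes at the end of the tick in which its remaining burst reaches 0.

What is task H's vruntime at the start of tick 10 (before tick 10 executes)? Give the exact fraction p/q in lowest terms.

vruntime(H, start of tick 10) = 4145/3121

t=0: vr[D=0 F=0] → run D
t=1: vr[D=1024/2501 F=0] → run F
t=2: vr[D=1024/2501 F=1024/3121 H=1024/3121] → run F
t=3: vr[D=1024/2501 F=2048/3121 H=1024/3121] → run H
t=4: vr[D=1024/2501 F=2048/3121 H=4145/3121] → run D
t=5: vr[D=2048/2501 F=2048/3121 H=4145/3121] → run F
t=6: vr[D=2048/2501 F=3072/3121 H=4145/3121] → run D
t=7: vr[D=3072/2501 F=3072/3121 H=4145/3121] → run F
t=8: vr[D=3072/2501 F=4096/3121 H=4145/3121] → run D
t=9: vr[D=4096/2501 F=4096/3121 H=4145/3121] → run F
t=10: vr[D=4096/2501 H=4145/3121] → run H
t=11: vr[D=4096/2501] → run D
t=12: vr[D=5120/2501] → run D
t=13: vr[D=6144/2501] → run D
t=14: vr[D=7168/2501] → run D
t=15: (idle)
t=16: (idle)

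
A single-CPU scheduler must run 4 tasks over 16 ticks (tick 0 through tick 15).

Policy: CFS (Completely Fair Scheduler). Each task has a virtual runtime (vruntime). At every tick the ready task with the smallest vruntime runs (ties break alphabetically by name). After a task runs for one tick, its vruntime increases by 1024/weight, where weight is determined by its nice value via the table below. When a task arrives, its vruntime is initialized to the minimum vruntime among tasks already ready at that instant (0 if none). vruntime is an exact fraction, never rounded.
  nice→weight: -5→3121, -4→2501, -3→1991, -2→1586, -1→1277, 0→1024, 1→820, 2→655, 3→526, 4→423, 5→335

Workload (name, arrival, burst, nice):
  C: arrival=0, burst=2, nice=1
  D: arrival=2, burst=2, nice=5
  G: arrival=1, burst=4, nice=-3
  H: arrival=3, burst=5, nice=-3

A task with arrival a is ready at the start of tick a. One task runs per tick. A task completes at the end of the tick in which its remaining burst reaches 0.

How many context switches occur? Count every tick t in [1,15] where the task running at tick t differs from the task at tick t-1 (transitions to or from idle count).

context switches = 11

t=0: vr[C=0] → run C
t=1: vr[C=256/205 G=256/205] → run C
t=2: vr[D=256/205 G=256/205] → run D
t=3: vr[D=59136/13735 G=256/205 H=256/205] → run G
t=4: vr[D=59136/13735 G=719616/408155 H=256/205] → run H
t=5: vr[D=59136/13735 G=719616/408155 H=719616/408155] → run G
t=6: vr[D=59136/13735 G=929536/408155 H=719616/408155] → run H
t=7: vr[D=59136/13735 G=929536/408155 H=929536/408155] → run G
t=8: vr[D=59136/13735 G=1139456/408155 H=929536/408155] → run H
t=9: vr[D=59136/13735 G=1139456/408155 H=1139456/408155] → run G
t=10: vr[D=59136/13735 H=1139456/408155] → run H
t=11: vr[D=59136/13735 H=1349376/408155] → run H
t=12: vr[D=59136/13735] → run D
t=13: (idle)
t=14: (idle)
t=15: (idle)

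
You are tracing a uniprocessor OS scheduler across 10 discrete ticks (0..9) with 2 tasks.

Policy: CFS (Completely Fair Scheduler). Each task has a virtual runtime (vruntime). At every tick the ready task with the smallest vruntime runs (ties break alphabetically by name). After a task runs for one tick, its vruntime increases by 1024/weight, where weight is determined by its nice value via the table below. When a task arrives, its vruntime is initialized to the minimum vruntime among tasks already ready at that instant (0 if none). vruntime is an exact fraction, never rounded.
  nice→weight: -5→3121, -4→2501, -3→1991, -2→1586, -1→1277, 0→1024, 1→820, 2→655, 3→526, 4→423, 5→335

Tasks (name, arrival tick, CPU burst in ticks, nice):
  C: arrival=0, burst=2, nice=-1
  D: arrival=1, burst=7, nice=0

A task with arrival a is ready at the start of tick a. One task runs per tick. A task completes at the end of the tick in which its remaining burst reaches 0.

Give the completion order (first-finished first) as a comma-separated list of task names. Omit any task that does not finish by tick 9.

t=0: vr[C=0] → run C
t=1: vr[C=1024/1277 D=1024/1277] → run C
t=2: vr[D=1024/1277] → run D
t=3: vr[D=2301/1277] → run D
t=4: vr[D=3578/1277] → run D
t=5: vr[D=4855/1277] → run D
t=6: vr[D=6132/1277] → run D
t=7: vr[D=7409/1277] → run D
t=8: vr[D=8686/1277] → run D
t=9: (idle)

completion order = C, D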